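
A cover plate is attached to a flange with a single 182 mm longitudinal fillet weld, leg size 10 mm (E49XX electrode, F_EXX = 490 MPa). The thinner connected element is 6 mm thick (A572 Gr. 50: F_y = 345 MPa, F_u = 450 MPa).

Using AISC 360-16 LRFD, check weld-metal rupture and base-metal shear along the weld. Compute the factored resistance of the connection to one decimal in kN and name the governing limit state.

Weld metal: throat = 0.707×10 = 7.07 mm, L = 182 mm. φR_n = 0.75 × 0.6 × 490 × 7.07 × 182 = 283.7 kN.
Base metal shear (6 mm plate): yield φR_n = 1.0×0.6×345×6×182 = 226.0 kN; rupture φR_n = 0.75×0.6×450×6×182 = 221.1 kN; take 221.1 kN (rupture).
Governing: min(283.7, 221.1) = 221.1 kN → base-metal shear.

221.1 kN (base-metal shear governs)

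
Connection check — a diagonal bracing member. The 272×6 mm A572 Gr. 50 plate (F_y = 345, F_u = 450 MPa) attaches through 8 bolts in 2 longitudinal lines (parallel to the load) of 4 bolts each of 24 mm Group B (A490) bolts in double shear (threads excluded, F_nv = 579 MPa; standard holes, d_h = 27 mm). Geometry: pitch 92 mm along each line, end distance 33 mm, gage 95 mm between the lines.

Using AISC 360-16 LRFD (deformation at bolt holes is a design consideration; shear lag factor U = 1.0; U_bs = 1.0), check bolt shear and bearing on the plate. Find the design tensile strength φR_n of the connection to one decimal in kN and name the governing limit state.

Bolt shear: A_b = π(24)²/4 = 452.39 mm². φR_n = 0.75 × 579 × 452.39 × 8 × 2 = 3143.2 kN.
Bearing (6 mm plate, F_u = 450 MPa): end bolts L_c = 33 − 27/2 = 19.5, R_n = min(1.2×19.5×6×450, 2.4×24×6×450) = 63.18 kN/bolt; interior L_c = 92 − 27 = 65, R_n = 155.52 kN/bolt. φR_n = 0.75 × (2×63.18 + 6×155.52) = 794.6 kN.
Governing: min(3143.2, 794.6) = 794.6 kN → bearing.

794.6 kN (bearing governs)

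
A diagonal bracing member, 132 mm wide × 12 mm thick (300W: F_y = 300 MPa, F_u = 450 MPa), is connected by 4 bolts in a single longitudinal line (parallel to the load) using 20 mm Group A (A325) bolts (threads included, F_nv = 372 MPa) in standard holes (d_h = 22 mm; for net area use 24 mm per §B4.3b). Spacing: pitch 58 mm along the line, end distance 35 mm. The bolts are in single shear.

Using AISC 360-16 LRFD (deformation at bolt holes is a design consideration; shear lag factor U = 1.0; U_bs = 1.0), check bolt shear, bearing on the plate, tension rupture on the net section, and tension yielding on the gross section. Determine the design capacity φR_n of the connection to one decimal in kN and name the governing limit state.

350.6 kN (bolt shear governs)

Bolt shear: A_b = π(20)²/4 = 314.16 mm². φR_n = 0.75 × 372 × 314.16 × 4 × 1 = 350.6 kN.
Bearing (12 mm plate, F_u = 450 MPa): end bolts L_c = 35 − 22/2 = 24, R_n = min(1.2×24×12×450, 2.4×20×12×450) = 155.52 kN/bolt; interior L_c = 58 − 22 = 36, R_n = 233.28 kN/bolt. φR_n = 0.75 × (1×155.52 + 3×233.28) = 641.5 kN.
Tension rupture (net): A_n = (132 − 1×24)×12 = 1296 mm² (U = 1.0, A_e = A_n). φR_n = 0.75 × 450 × 1296 = 437.4 kN.
Tension yield (gross): A_g = 132×12 = 1584 mm². φR_n = 0.90 × 300 × 1584 = 427.7 kN.
Governing: min(350.6, 641.5, 437.4, 427.7) = 350.6 kN → bolt shear.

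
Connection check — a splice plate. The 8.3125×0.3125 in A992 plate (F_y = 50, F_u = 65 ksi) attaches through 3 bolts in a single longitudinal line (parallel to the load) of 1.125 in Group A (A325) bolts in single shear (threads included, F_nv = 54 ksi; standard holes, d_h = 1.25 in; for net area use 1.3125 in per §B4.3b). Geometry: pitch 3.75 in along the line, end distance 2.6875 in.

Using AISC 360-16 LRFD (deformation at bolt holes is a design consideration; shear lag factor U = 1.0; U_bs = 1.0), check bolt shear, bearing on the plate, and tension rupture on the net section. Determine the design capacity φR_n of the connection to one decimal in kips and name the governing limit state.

Bolt shear: A_b = π(1.125)²/4 = 0.99402 in². φR_n = 0.75 × 54 × 0.99402 × 3 × 1 = 120.8 kips.
Bearing (0.3125 in plate, F_u = 65 ksi): end bolts L_c = 2.6875 − 1.25/2 = 2.0625, R_n = min(1.2×2.0625×0.3125×65, 2.4×1.125×0.3125×65) = 50.273 kips/bolt; interior L_c = 3.75 − 1.25 = 2.5, R_n = 54.844 kips/bolt. φR_n = 0.75 × (1×50.273 + 2×54.844) = 120.0 kips.
Tension rupture (net): A_n = (8.3125 − 1×1.3125)×0.3125 = 2.1875 in² (U = 1.0, A_e = A_n). φR_n = 0.75 × 65 × 2.1875 = 106.6 kips.
Governing: min(120.8, 120.0, 106.6) = 106.6 kips → net-section rupture.

106.6 kips (net-section rupture governs)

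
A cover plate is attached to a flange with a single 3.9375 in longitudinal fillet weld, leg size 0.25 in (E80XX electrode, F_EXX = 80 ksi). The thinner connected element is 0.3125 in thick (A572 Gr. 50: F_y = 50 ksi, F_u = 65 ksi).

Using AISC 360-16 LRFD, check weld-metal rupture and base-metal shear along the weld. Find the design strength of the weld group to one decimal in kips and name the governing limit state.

25.1 kips (weld metal governs)

Weld metal: throat = 0.707×0.25 = 0.17675 in, L = 3.9375 in. φR_n = 0.75 × 0.6 × 80 × 0.17675 × 3.9375 = 25.1 kips.
Base metal shear (0.3125 in plate): yield φR_n = 1.0×0.6×50×0.3125×3.9375 = 36.9 kips; rupture φR_n = 0.75×0.6×65×0.3125×3.9375 = 36.0 kips; take 36.0 kips (rupture).
Governing: min(25.1, 36.0) = 25.1 kips → weld metal.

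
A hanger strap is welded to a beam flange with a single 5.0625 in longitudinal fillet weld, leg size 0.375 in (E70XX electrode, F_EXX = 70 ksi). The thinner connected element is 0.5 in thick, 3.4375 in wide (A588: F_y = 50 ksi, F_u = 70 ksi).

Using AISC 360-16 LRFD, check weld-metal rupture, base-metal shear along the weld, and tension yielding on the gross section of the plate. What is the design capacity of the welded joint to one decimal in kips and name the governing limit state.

42.3 kips (weld metal governs)

Weld metal: throat = 0.707×0.375 = 0.26513 in, L = 5.0625 in. φR_n = 0.75 × 0.6 × 70 × 0.26513 × 5.0625 = 42.3 kips.
Base metal shear (0.5 in plate): yield φR_n = 1.0×0.6×50×0.5×5.0625 = 75.9 kips; rupture φR_n = 0.75×0.6×70×0.5×5.0625 = 79.7 kips; take 75.9 kips (yield).
Tension yield (gross): A_g = 3.4375×0.5 = 1.7188 in². φR_n = 0.90 × 50 × 1.7188 = 77.3 kips.
Governing: min(42.3, 75.9, 77.3) = 42.3 kips → weld metal.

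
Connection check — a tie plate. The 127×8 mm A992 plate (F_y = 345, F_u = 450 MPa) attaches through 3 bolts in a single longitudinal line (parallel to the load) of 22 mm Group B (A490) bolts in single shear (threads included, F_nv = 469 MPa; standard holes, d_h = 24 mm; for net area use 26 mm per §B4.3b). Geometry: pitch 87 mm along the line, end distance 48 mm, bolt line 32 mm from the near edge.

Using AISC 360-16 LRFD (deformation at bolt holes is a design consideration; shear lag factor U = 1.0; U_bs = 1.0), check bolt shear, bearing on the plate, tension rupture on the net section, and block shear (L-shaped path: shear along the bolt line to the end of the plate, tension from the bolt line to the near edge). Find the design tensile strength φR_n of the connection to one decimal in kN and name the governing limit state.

Bolt shear: A_b = π(22)²/4 = 380.13 mm². φR_n = 0.75 × 469 × 380.13 × 3 × 1 = 401.1 kN.
Bearing (8 mm plate, F_u = 450 MPa): end bolts L_c = 48 − 24/2 = 36, R_n = min(1.2×36×8×450, 2.4×22×8×450) = 155.52 kN/bolt; interior L_c = 87 − 24 = 63, R_n = 190.08 kN/bolt. φR_n = 0.75 × (1×155.52 + 2×190.08) = 401.8 kN.
Tension rupture (net): A_n = (127 − 1×26)×8 = 808 mm² (U = 1.0, A_e = A_n). φR_n = 0.75 × 450 × 808 = 272.7 kN.
Block shear: shear path 1×[48+2×87] = 1×222 mm, A_gv = 1776, A_nv = 1×(222 − 2.5×26)×8 = 1256 mm²; tension to near edge: (32 − 0.5×26)×8 = 152 mm². R_n = min(0.6×450×1256, 0.6×345×1776) + 1.0×450×152 = min(339.12, 367.63) + 68.4 = 407.52 kN. φR_n = 0.75 × 407.52 = 305.6 kN.
Governing: min(401.1, 401.8, 272.7, 305.6) = 272.7 kN → net-section rupture.

272.7 kN (net-section rupture governs)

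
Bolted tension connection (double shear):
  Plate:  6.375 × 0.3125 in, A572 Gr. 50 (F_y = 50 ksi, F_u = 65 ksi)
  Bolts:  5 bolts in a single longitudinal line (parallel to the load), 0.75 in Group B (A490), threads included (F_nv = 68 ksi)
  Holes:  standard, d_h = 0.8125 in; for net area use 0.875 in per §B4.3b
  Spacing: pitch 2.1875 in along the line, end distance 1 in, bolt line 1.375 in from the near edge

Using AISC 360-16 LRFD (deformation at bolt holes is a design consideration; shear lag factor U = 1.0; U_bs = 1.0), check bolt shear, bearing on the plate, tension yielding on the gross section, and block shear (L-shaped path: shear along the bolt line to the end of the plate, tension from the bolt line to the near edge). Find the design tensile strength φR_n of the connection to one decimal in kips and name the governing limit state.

67.4 kips (block shear governs)

Bolt shear: A_b = π(0.75)²/4 = 0.44179 in². φR_n = 0.75 × 68 × 0.44179 × 5 × 2 = 225.3 kips.
Bearing (0.3125 in plate, F_u = 65 ksi): end bolts L_c = 1 − 0.8125/2 = 0.59375, R_n = min(1.2×0.59375×0.3125×65, 2.4×0.75×0.3125×65) = 14.473 kips/bolt; interior L_c = 2.1875 − 0.8125 = 1.375, R_n = 33.516 kips/bolt. φR_n = 0.75 × (1×14.473 + 4×33.516) = 111.4 kips.
Tension yield (gross): A_g = 6.375×0.3125 = 1.9922 in². φR_n = 0.90 × 50 × 1.9922 = 89.6 kips.
Block shear: shear path 1×[1+4×2.1875] = 1×9.75 in, A_gv = 3.0469, A_nv = 1×(9.75 − 4.5×0.875)×0.3125 = 1.8164 in²; tension to near edge: (1.375 − 0.5×0.875)×0.3125 = 0.29297 in². R_n = min(0.6×65×1.8164, 0.6×50×3.0469) + 1.0×65×0.29297 = min(70.84, 91.407) + 19.043 = 89.883 kips. φR_n = 0.75 × 89.883 = 67.4 kips.
Governing: min(225.3, 111.4, 89.6, 67.4) = 67.4 kips → block shear.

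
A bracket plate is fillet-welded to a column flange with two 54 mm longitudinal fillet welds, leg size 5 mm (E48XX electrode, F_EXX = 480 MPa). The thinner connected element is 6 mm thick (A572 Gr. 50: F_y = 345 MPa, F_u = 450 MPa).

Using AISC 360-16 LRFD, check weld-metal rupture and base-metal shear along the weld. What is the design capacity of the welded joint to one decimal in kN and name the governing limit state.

82.5 kN (weld metal governs)

Weld metal: throat = 0.707×5 = 3.535 mm, L = 2×54 = 108 mm. φR_n = 0.75 × 0.6 × 480 × 3.535 × 108 = 82.5 kN.
Base metal shear (6 mm plate): yield φR_n = 1.0×0.6×345×6×108 = 134.1 kN; rupture φR_n = 0.75×0.6×450×6×108 = 131.2 kN; take 131.2 kN (rupture).
Governing: min(82.5, 131.2) = 82.5 kN → weld metal.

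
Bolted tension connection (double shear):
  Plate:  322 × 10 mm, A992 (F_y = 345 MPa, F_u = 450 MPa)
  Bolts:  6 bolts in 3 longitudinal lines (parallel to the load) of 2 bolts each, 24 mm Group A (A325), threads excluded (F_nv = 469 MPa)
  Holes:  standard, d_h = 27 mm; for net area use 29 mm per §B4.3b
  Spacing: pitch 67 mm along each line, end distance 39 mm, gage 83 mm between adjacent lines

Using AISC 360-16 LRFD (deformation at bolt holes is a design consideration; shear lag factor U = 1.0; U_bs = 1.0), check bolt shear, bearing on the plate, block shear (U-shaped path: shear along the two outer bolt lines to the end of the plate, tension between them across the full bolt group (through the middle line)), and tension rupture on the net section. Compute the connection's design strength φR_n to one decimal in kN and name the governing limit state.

617.6 kN (block shear governs)

Bolt shear: A_b = π(24)²/4 = 452.39 mm². φR_n = 0.75 × 469 × 452.39 × 6 × 2 = 1909.5 kN.
Bearing (10 mm plate, F_u = 450 MPa): end bolts L_c = 39 − 27/2 = 25.5, R_n = min(1.2×25.5×10×450, 2.4×24×10×450) = 137.7 kN/bolt; interior L_c = 67 − 27 = 40, R_n = 216 kN/bolt. φR_n = 0.75 × (3×137.7 + 3×216) = 795.8 kN.
Block shear: shear path 2×[39+1×67] = 2×106 mm, A_gv = 2120, A_nv = 2×(106 − 1.5×29)×10 = 1250 mm²; tension across gage: (166 − 2×29)×10 = 1080 mm². R_n = min(0.6×450×1250, 0.6×345×2120) + 1.0×450×1080 = min(337.5, 438.84) + 486 = 823.5 kN. φR_n = 0.75 × 823.5 = 617.6 kN.
Tension rupture (net): A_n = (322 − 3×29)×10 = 2350 mm² (U = 1.0, A_e = A_n). φR_n = 0.75 × 450 × 2350 = 793.1 kN.
Governing: min(1909.5, 795.8, 617.6, 793.1) = 617.6 kN → block shear.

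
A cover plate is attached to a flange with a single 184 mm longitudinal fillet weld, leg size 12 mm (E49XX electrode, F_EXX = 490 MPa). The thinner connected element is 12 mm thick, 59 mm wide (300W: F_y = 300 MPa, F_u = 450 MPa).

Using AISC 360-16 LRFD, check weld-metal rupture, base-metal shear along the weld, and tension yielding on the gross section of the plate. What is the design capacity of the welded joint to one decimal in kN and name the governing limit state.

Weld metal: throat = 0.707×12 = 8.484 mm, L = 184 mm. φR_n = 0.75 × 0.6 × 490 × 8.484 × 184 = 344.2 kN.
Base metal shear (12 mm plate): yield φR_n = 1.0×0.6×300×12×184 = 397.4 kN; rupture φR_n = 0.75×0.6×450×12×184 = 447.1 kN; take 397.4 kN (yield).
Tension yield (gross): A_g = 59×12 = 708 mm². φR_n = 0.90 × 300 × 708 = 191.2 kN.
Governing: min(344.2, 397.4, 191.2) = 191.2 kN → gross-section yield.

191.2 kN (gross-section yield governs)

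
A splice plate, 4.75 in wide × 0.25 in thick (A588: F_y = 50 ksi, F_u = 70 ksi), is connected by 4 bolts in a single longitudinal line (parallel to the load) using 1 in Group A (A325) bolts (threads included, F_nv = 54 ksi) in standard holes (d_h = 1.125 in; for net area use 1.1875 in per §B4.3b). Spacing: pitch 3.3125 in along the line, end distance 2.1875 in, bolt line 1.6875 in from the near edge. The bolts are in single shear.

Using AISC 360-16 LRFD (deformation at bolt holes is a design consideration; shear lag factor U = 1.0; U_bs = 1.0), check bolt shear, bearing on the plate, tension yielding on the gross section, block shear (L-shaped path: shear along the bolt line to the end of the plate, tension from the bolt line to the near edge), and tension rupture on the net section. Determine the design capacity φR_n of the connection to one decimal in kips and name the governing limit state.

Bolt shear: A_b = π(1)²/4 = 0.7854 in². φR_n = 0.75 × 54 × 0.7854 × 4 × 1 = 127.2 kips.
Bearing (0.25 in plate, F_u = 70 ksi): end bolts L_c = 2.1875 − 1.125/2 = 1.625, R_n = min(1.2×1.625×0.25×70, 2.4×1×0.25×70) = 34.125 kips/bolt; interior L_c = 3.3125 − 1.125 = 2.1875, R_n = 42 kips/bolt. φR_n = 0.75 × (1×34.125 + 3×42) = 120.1 kips.
Tension yield (gross): A_g = 4.75×0.25 = 1.1875 in². φR_n = 0.90 × 50 × 1.1875 = 53.4 kips.
Block shear: shear path 1×[2.1875+3×3.3125] = 1×12.125 in, A_gv = 3.0313, A_nv = 1×(12.125 − 3.5×1.1875)×0.25 = 1.9922 in²; tension to near edge: (1.6875 − 0.5×1.1875)×0.25 = 0.27344 in². R_n = min(0.6×70×1.9922, 0.6×50×3.0313) + 1.0×70×0.27344 = min(83.672, 90.939) + 19.141 = 102.81 kips. φR_n = 0.75 × 102.81 = 77.1 kips.
Tension rupture (net): A_n = (4.75 − 1×1.1875)×0.25 = 0.89063 in² (U = 1.0, A_e = A_n). φR_n = 0.75 × 70 × 0.89063 = 46.8 kips.
Governing: min(127.2, 120.1, 53.4, 77.1, 46.8) = 46.8 kips → net-section rupture.

46.8 kips (net-section rupture governs)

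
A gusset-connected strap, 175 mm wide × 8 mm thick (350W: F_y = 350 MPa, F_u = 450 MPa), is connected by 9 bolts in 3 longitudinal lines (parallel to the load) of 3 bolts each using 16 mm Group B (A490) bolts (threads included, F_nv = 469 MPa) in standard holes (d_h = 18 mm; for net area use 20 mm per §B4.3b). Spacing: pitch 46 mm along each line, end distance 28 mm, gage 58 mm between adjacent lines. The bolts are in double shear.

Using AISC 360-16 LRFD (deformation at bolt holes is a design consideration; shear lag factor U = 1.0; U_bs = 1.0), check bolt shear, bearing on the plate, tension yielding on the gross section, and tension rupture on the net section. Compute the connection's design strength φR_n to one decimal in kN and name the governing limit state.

Bolt shear: A_b = π(16)²/4 = 201.06 mm². φR_n = 0.75 × 469 × 201.06 × 9 × 2 = 1273.0 kN.
Bearing (8 mm plate, F_u = 450 MPa): end bolts L_c = 28 − 18/2 = 19, R_n = min(1.2×19×8×450, 2.4×16×8×450) = 82.08 kN/bolt; interior L_c = 46 − 18 = 28, R_n = 120.96 kN/bolt. φR_n = 0.75 × (3×82.08 + 6×120.96) = 729.0 kN.
Tension yield (gross): A_g = 175×8 = 1400 mm². φR_n = 0.90 × 350 × 1400 = 441.0 kN.
Tension rupture (net): A_n = (175 − 3×20)×8 = 920 mm² (U = 1.0, A_e = A_n). φR_n = 0.75 × 450 × 920 = 310.5 kN.
Governing: min(1273.0, 729.0, 441.0, 310.5) = 310.5 kN → net-section rupture.

310.5 kN (net-section rupture governs)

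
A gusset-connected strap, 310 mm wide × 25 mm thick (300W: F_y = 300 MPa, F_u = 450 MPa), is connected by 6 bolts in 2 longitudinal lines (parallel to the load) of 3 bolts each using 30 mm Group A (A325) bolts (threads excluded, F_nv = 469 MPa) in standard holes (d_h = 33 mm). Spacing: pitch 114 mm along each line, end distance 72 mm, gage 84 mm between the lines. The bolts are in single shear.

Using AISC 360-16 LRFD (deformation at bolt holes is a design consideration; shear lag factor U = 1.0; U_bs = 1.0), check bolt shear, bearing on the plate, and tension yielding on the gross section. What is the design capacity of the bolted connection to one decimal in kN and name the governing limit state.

1491.8 kN (bolt shear governs)

Bolt shear: A_b = π(30)²/4 = 706.86 mm². φR_n = 0.75 × 469 × 706.86 × 6 × 1 = 1491.8 kN.
Bearing (25 mm plate, F_u = 450 MPa): end bolts L_c = 72 − 33/2 = 55.5, R_n = min(1.2×55.5×25×450, 2.4×30×25×450) = 749.25 kN/bolt; interior L_c = 114 − 33 = 81, R_n = 810 kN/bolt. φR_n = 0.75 × (2×749.25 + 4×810) = 3553.9 kN.
Tension yield (gross): A_g = 310×25 = 7750 mm². φR_n = 0.90 × 300 × 7750 = 2092.5 kN.
Governing: min(1491.8, 3553.9, 2092.5) = 1491.8 kN → bolt shear.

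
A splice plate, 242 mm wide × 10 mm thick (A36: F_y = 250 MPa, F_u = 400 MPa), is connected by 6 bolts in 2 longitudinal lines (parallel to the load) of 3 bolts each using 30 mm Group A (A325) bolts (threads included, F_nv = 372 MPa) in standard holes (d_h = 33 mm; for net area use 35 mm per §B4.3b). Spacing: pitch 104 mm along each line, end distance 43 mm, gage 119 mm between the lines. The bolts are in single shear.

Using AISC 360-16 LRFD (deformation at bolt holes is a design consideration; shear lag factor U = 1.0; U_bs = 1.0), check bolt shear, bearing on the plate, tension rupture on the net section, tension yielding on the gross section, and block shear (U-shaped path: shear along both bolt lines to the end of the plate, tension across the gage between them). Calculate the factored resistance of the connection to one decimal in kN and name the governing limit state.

516.0 kN (net-section rupture governs)

Bolt shear: A_b = π(30)²/4 = 706.86 mm². φR_n = 0.75 × 372 × 706.86 × 6 × 1 = 1183.3 kN.
Bearing (10 mm plate, F_u = 400 MPa): end bolts L_c = 43 − 33/2 = 26.5, R_n = min(1.2×26.5×10×400, 2.4×30×10×400) = 127.2 kN/bolt; interior L_c = 104 − 33 = 71, R_n = 288 kN/bolt. φR_n = 0.75 × (2×127.2 + 4×288) = 1054.8 kN.
Tension rupture (net): A_n = (242 − 2×35)×10 = 1720 mm² (U = 1.0, A_e = A_n). φR_n = 0.75 × 400 × 1720 = 516.0 kN.
Tension yield (gross): A_g = 242×10 = 2420 mm². φR_n = 0.90 × 250 × 2420 = 544.5 kN.
Block shear: shear path 2×[43+2×104] = 2×251 mm, A_gv = 5020, A_nv = 2×(251 − 2.5×35)×10 = 3270 mm²; tension across gage: (119 − 1×35)×10 = 840 mm². R_n = min(0.6×400×3270, 0.6×250×5020) + 1.0×400×840 = min(784.8, 753) + 336 = 1089 kN. φR_n = 0.75 × 1089 = 816.8 kN.
Governing: min(1183.3, 1054.8, 516.0, 544.5, 816.8) = 516.0 kN → net-section rupture.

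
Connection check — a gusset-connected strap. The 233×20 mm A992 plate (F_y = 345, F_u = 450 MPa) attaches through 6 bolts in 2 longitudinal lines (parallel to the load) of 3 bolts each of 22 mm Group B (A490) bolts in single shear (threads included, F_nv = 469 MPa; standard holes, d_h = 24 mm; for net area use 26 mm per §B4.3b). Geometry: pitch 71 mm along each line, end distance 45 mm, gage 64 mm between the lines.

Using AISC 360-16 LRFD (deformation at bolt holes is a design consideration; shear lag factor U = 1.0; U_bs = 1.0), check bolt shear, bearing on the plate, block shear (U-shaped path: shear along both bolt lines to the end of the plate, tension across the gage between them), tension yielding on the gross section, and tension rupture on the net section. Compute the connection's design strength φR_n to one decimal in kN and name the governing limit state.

Bolt shear: A_b = π(22)²/4 = 380.13 mm². φR_n = 0.75 × 469 × 380.13 × 6 × 1 = 802.3 kN.
Bearing (20 mm plate, F_u = 450 MPa): end bolts L_c = 45 − 24/2 = 33, R_n = min(1.2×33×20×450, 2.4×22×20×450) = 356.4 kN/bolt; interior L_c = 71 − 24 = 47, R_n = 475.2 kN/bolt. φR_n = 0.75 × (2×356.4 + 4×475.2) = 1960.2 kN.
Block shear: shear path 2×[45+2×71] = 2×187 mm, A_gv = 7480, A_nv = 2×(187 − 2.5×26)×20 = 4880 mm²; tension across gage: (64 − 1×26)×20 = 760 mm². R_n = min(0.6×450×4880, 0.6×345×7480) + 1.0×450×760 = min(1317.6, 1548.4) + 342 = 1659.6 kN. φR_n = 0.75 × 1659.6 = 1244.7 kN.
Tension yield (gross): A_g = 233×20 = 4660 mm². φR_n = 0.90 × 345 × 4660 = 1446.9 kN.
Tension rupture (net): A_n = (233 − 2×26)×20 = 3620 mm² (U = 1.0, A_e = A_n). φR_n = 0.75 × 450 × 3620 = 1221.8 kN.
Governing: min(802.3, 1960.2, 1244.7, 1446.9, 1221.8) = 802.3 kN → bolt shear.

802.3 kN (bolt shear governs)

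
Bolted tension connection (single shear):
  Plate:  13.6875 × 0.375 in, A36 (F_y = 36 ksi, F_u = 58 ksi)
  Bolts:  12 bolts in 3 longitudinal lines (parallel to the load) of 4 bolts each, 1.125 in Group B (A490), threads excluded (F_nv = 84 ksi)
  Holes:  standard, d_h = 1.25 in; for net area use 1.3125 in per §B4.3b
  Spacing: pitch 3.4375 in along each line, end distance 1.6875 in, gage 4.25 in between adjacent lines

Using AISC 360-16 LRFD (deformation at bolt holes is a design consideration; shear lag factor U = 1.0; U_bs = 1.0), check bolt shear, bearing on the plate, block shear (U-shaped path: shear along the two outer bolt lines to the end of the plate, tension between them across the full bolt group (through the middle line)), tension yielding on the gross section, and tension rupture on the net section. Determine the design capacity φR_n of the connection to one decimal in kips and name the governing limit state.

159.0 kips (net-section rupture governs)

Bolt shear: A_b = π(1.125)²/4 = 0.99402 in². φR_n = 0.75 × 84 × 0.99402 × 12 × 1 = 751.5 kips.
Bearing (0.375 in plate, F_u = 58 ksi): end bolts L_c = 1.6875 − 1.25/2 = 1.0625, R_n = min(1.2×1.0625×0.375×58, 2.4×1.125×0.375×58) = 27.731 kips/bolt; interior L_c = 3.4375 − 1.25 = 2.1875, R_n = 57.094 kips/bolt. φR_n = 0.75 × (3×27.731 + 9×57.094) = 447.8 kips.
Block shear: shear path 2×[1.6875+3×3.4375] = 2×12 in, A_gv = 9, A_nv = 2×(12 − 3.5×1.3125)×0.375 = 5.5547 in²; tension across gage: (8.5 − 2×1.3125)×0.375 = 2.2031 in². R_n = min(0.6×58×5.5547, 0.6×36×9) + 1.0×58×2.2031 = min(193.3, 194.4) + 127.78 = 321.08 kips. φR_n = 0.75 × 321.08 = 240.8 kips.
Tension yield (gross): A_g = 13.6875×0.375 = 5.1328 in². φR_n = 0.90 × 36 × 5.1328 = 166.3 kips.
Tension rupture (net): A_n = (13.6875 − 3×1.3125)×0.375 = 3.6563 in² (U = 1.0, A_e = A_n). φR_n = 0.75 × 58 × 3.6563 = 159.0 kips.
Governing: min(751.5, 447.8, 240.8, 166.3, 159.0) = 159.0 kips → net-section rupture.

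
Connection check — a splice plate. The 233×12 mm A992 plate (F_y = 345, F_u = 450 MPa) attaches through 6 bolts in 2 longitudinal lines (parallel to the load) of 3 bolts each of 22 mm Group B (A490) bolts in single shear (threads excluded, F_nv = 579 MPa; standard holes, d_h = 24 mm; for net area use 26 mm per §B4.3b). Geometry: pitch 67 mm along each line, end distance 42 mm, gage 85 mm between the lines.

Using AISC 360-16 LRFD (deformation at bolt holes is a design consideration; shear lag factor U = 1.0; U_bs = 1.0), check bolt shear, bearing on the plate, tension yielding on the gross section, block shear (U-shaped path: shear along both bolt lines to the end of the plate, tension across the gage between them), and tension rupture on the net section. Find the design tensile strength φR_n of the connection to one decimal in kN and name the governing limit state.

Bolt shear: A_b = π(22)²/4 = 380.13 mm². φR_n = 0.75 × 579 × 380.13 × 6 × 1 = 990.4 kN.
Bearing (12 mm plate, F_u = 450 MPa): end bolts L_c = 42 − 24/2 = 30, R_n = min(1.2×30×12×450, 2.4×22×12×450) = 194.4 kN/bolt; interior L_c = 67 − 24 = 43, R_n = 278.64 kN/bolt. φR_n = 0.75 × (2×194.4 + 4×278.64) = 1127.5 kN.
Tension yield (gross): A_g = 233×12 = 2796 mm². φR_n = 0.90 × 345 × 2796 = 868.2 kN.
Block shear: shear path 2×[42+2×67] = 2×176 mm, A_gv = 4224, A_nv = 2×(176 − 2.5×26)×12 = 2664 mm²; tension across gage: (85 − 1×26)×12 = 708 mm². R_n = min(0.6×450×2664, 0.6×345×4224) + 1.0×450×708 = min(719.28, 874.37) + 318.6 = 1037.9 kN. φR_n = 0.75 × 1037.9 = 778.4 kN.
Tension rupture (net): A_n = (233 − 2×26)×12 = 2172 mm² (U = 1.0, A_e = A_n). φR_n = 0.75 × 450 × 2172 = 733.1 kN.
Governing: min(990.4, 1127.5, 868.2, 778.4, 733.1) = 733.1 kN → net-section rupture.

733.1 kN (net-section rupture governs)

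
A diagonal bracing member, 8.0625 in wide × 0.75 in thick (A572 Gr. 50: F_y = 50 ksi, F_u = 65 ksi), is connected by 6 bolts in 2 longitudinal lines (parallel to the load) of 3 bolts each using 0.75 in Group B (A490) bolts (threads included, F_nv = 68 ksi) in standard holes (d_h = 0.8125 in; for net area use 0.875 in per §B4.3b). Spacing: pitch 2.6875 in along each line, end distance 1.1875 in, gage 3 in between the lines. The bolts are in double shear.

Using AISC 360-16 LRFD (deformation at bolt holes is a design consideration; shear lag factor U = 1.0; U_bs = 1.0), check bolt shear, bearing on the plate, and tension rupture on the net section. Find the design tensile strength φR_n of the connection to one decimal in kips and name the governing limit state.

Bolt shear: A_b = π(0.75)²/4 = 0.44179 in². φR_n = 0.75 × 68 × 0.44179 × 6 × 2 = 270.4 kips.
Bearing (0.75 in plate, F_u = 65 ksi): end bolts L_c = 1.1875 − 0.8125/2 = 0.78125, R_n = min(1.2×0.78125×0.75×65, 2.4×0.75×0.75×65) = 45.703 kips/bolt; interior L_c = 2.6875 − 0.8125 = 1.875, R_n = 87.75 kips/bolt. φR_n = 0.75 × (2×45.703 + 4×87.75) = 331.8 kips.
Tension rupture (net): A_n = (8.0625 − 2×0.875)×0.75 = 4.7344 in² (U = 1.0, A_e = A_n). φR_n = 0.75 × 65 × 4.7344 = 230.8 kips.
Governing: min(270.4, 331.8, 230.8) = 230.8 kips → net-section rupture.

230.8 kips (net-section rupture governs)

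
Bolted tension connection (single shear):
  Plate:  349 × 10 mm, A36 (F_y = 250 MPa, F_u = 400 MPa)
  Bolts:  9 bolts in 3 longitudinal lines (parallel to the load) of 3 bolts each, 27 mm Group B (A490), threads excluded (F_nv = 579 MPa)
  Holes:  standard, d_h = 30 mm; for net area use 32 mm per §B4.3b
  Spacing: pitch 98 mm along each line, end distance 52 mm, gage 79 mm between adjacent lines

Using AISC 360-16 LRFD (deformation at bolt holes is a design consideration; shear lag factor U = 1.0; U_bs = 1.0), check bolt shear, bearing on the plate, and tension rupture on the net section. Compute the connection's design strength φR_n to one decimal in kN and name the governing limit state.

759.0 kN (net-section rupture governs)

Bolt shear: A_b = π(27)²/4 = 572.56 mm². φR_n = 0.75 × 579 × 572.56 × 9 × 1 = 2237.7 kN.
Bearing (10 mm plate, F_u = 400 MPa): end bolts L_c = 52 − 30/2 = 37, R_n = min(1.2×37×10×400, 2.4×27×10×400) = 177.6 kN/bolt; interior L_c = 98 − 30 = 68, R_n = 259.2 kN/bolt. φR_n = 0.75 × (3×177.6 + 6×259.2) = 1566.0 kN.
Tension rupture (net): A_n = (349 − 3×32)×10 = 2530 mm² (U = 1.0, A_e = A_n). φR_n = 0.75 × 400 × 2530 = 759.0 kN.
Governing: min(2237.7, 1566.0, 759.0) = 759.0 kN → net-section rupture.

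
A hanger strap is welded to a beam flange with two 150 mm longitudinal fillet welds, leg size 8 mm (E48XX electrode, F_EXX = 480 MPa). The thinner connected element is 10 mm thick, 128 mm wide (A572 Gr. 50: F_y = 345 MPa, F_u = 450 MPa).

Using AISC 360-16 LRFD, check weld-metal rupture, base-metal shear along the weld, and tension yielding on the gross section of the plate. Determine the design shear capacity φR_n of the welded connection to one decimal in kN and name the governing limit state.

Weld metal: throat = 0.707×8 = 5.656 mm, L = 2×150 = 300 mm. φR_n = 0.75 × 0.6 × 480 × 5.656 × 300 = 366.5 kN.
Base metal shear (10 mm plate): yield φR_n = 1.0×0.6×345×10×300 = 621.0 kN; rupture φR_n = 0.75×0.6×450×10×300 = 607.5 kN; take 607.5 kN (rupture).
Tension yield (gross): A_g = 128×10 = 1280 mm². φR_n = 0.90 × 345 × 1280 = 397.4 kN.
Governing: min(366.5, 607.5, 397.4) = 366.5 kN → weld metal.

366.5 kN (weld metal governs)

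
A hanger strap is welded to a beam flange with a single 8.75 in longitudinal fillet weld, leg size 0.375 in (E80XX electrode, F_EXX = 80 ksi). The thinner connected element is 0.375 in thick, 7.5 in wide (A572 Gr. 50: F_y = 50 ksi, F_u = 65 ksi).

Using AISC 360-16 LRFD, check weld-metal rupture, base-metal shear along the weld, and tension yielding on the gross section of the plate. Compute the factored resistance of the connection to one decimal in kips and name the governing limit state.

83.5 kips (weld metal governs)

Weld metal: throat = 0.707×0.375 = 0.26513 in, L = 8.75 in. φR_n = 0.75 × 0.6 × 80 × 0.26513 × 8.75 = 83.5 kips.
Base metal shear (0.375 in plate): yield φR_n = 1.0×0.6×50×0.375×8.75 = 98.4 kips; rupture φR_n = 0.75×0.6×65×0.375×8.75 = 96.0 kips; take 96.0 kips (rupture).
Tension yield (gross): A_g = 7.5×0.375 = 2.8125 in². φR_n = 0.90 × 50 × 2.8125 = 126.6 kips.
Governing: min(83.5, 96.0, 126.6) = 83.5 kips → weld metal.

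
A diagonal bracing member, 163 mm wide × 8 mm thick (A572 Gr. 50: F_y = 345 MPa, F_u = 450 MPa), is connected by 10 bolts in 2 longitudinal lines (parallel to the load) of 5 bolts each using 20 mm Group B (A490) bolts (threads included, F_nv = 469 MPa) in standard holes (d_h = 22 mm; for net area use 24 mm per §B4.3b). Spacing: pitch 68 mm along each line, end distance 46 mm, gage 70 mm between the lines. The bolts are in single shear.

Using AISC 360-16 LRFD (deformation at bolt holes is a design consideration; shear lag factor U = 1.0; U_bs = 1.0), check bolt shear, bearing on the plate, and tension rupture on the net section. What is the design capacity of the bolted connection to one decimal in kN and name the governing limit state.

310.5 kN (net-section rupture governs)

Bolt shear: A_b = π(20)²/4 = 314.16 mm². φR_n = 0.75 × 469 × 314.16 × 10 × 1 = 1105.1 kN.
Bearing (8 mm plate, F_u = 450 MPa): end bolts L_c = 46 − 22/2 = 35, R_n = min(1.2×35×8×450, 2.4×20×8×450) = 151.2 kN/bolt; interior L_c = 68 − 22 = 46, R_n = 172.8 kN/bolt. φR_n = 0.75 × (2×151.2 + 8×172.8) = 1263.6 kN.
Tension rupture (net): A_n = (163 − 2×24)×8 = 920 mm² (U = 1.0, A_e = A_n). φR_n = 0.75 × 450 × 920 = 310.5 kN.
Governing: min(1105.1, 1263.6, 310.5) = 310.5 kN → net-section rupture.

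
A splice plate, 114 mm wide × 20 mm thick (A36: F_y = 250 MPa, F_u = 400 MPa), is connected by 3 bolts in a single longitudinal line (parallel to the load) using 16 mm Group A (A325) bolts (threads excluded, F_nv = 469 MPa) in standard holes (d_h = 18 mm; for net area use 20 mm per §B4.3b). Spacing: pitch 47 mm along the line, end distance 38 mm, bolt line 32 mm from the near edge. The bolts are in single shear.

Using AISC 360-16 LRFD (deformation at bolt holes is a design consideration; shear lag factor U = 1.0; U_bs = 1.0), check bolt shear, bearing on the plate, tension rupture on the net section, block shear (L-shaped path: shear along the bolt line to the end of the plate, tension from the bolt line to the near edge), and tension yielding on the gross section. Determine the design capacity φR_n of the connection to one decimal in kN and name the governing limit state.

Bolt shear: A_b = π(16)²/4 = 201.06 mm². φR_n = 0.75 × 469 × 201.06 × 3 × 1 = 212.2 kN.
Bearing (20 mm plate, F_u = 400 MPa): end bolts L_c = 38 − 18/2 = 29, R_n = min(1.2×29×20×400, 2.4×16×20×400) = 278.4 kN/bolt; interior L_c = 47 − 18 = 29, R_n = 278.4 kN/bolt. φR_n = 0.75 × (1×278.4 + 2×278.4) = 626.4 kN.
Tension rupture (net): A_n = (114 − 1×20)×20 = 1880 mm² (U = 1.0, A_e = A_n). φR_n = 0.75 × 400 × 1880 = 564.0 kN.
Block shear: shear path 1×[38+2×47] = 1×132 mm, A_gv = 2640, A_nv = 1×(132 − 2.5×20)×20 = 1640 mm²; tension to near edge: (32 − 0.5×20)×20 = 440 mm². R_n = min(0.6×400×1640, 0.6×250×2640) + 1.0×400×440 = min(393.6, 396) + 176 = 569.6 kN. φR_n = 0.75 × 569.6 = 427.2 kN.
Tension yield (gross): A_g = 114×20 = 2280 mm². φR_n = 0.90 × 250 × 2280 = 513.0 kN.
Governing: min(212.2, 626.4, 564.0, 427.2, 513.0) = 212.2 kN → bolt shear.

212.2 kN (bolt shear governs)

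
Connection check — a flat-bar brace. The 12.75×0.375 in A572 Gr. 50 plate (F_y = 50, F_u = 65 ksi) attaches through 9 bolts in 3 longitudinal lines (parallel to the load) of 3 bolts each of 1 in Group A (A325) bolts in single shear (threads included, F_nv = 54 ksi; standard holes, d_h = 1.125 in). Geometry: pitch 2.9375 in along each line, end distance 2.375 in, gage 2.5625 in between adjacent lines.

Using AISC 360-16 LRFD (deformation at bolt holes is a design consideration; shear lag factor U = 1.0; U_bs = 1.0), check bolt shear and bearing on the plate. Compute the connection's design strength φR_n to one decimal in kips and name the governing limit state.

286.3 kips (bolt shear governs)

Bolt shear: A_b = π(1)²/4 = 0.7854 in². φR_n = 0.75 × 54 × 0.7854 × 9 × 1 = 286.3 kips.
Bearing (0.375 in plate, F_u = 65 ksi): end bolts L_c = 2.375 − 1.125/2 = 1.8125, R_n = min(1.2×1.8125×0.375×65, 2.4×1×0.375×65) = 53.016 kips/bolt; interior L_c = 2.9375 − 1.125 = 1.8125, R_n = 53.016 kips/bolt. φR_n = 0.75 × (3×53.016 + 6×53.016) = 357.9 kips.
Governing: min(286.3, 357.9) = 286.3 kips → bolt shear.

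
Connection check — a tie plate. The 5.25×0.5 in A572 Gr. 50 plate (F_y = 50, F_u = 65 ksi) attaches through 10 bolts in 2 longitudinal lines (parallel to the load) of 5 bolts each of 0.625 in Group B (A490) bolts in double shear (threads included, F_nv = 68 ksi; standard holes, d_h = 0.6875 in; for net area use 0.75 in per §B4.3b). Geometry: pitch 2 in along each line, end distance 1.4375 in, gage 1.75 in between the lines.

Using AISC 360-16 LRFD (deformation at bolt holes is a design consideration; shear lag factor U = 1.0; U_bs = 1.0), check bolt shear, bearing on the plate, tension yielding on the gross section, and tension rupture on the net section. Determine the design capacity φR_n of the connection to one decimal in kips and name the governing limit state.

Bolt shear: A_b = π(0.625)²/4 = 0.3068 in². φR_n = 0.75 × 68 × 0.3068 × 10 × 2 = 312.9 kips.
Bearing (0.5 in plate, F_u = 65 ksi): end bolts L_c = 1.4375 − 0.6875/2 = 1.09375, R_n = min(1.2×1.09375×0.5×65, 2.4×0.625×0.5×65) = 42.656 kips/bolt; interior L_c = 2 − 0.6875 = 1.3125, R_n = 48.75 kips/bolt. φR_n = 0.75 × (2×42.656 + 8×48.75) = 356.5 kips.
Tension yield (gross): A_g = 5.25×0.5 = 2.625 in². φR_n = 0.90 × 50 × 2.625 = 118.1 kips.
Tension rupture (net): A_n = (5.25 − 2×0.75)×0.5 = 1.875 in² (U = 1.0, A_e = A_n). φR_n = 0.75 × 65 × 1.875 = 91.4 kips.
Governing: min(312.9, 356.5, 118.1, 91.4) = 91.4 kips → net-section rupture.

91.4 kips (net-section rupture governs)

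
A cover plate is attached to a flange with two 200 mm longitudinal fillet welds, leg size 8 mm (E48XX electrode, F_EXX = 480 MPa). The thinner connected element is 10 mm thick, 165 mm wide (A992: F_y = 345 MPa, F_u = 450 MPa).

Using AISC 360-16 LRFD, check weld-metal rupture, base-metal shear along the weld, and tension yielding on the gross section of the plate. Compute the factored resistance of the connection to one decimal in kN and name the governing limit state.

488.7 kN (weld metal governs)

Weld metal: throat = 0.707×8 = 5.656 mm, L = 2×200 = 400 mm. φR_n = 0.75 × 0.6 × 480 × 5.656 × 400 = 488.7 kN.
Base metal shear (10 mm plate): yield φR_n = 1.0×0.6×345×10×400 = 828.0 kN; rupture φR_n = 0.75×0.6×450×10×400 = 810.0 kN; take 810.0 kN (rupture).
Tension yield (gross): A_g = 165×10 = 1650 mm². φR_n = 0.90 × 345 × 1650 = 512.3 kN.
Governing: min(488.7, 810.0, 512.3) = 488.7 kN → weld metal.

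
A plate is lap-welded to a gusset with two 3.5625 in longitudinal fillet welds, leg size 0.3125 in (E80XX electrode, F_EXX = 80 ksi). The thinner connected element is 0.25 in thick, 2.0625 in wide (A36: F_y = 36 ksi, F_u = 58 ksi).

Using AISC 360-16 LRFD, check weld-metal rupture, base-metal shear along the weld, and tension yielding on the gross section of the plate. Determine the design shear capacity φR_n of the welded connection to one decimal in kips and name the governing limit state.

Weld metal: throat = 0.707×0.3125 = 0.22094 in, L = 2×3.5625 = 7.125 in. φR_n = 0.75 × 0.6 × 80 × 0.22094 × 7.125 = 56.7 kips.
Base metal shear (0.25 in plate): yield φR_n = 1.0×0.6×36×0.25×7.125 = 38.5 kips; rupture φR_n = 0.75×0.6×58×0.25×7.125 = 46.5 kips; take 38.5 kips (yield).
Tension yield (gross): A_g = 2.0625×0.25 = 0.51563 in². φR_n = 0.90 × 36 × 0.51563 = 16.7 kips.
Governing: min(56.7, 38.5, 16.7) = 16.7 kips → gross-section yield.

16.7 kips (gross-section yield governs)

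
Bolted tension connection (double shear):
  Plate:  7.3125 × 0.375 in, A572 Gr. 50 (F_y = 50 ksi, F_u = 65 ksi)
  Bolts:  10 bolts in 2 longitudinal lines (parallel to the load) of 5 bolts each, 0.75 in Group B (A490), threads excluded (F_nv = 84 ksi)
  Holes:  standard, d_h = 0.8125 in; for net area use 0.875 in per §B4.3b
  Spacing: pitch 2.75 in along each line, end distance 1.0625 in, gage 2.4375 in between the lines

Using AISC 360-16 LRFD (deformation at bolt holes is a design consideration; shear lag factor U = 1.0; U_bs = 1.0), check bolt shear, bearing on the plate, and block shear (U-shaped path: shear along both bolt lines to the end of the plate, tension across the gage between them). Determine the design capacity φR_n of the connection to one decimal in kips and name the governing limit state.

Bolt shear: A_b = π(0.75)²/4 = 0.44179 in². φR_n = 0.75 × 84 × 0.44179 × 10 × 2 = 556.7 kips.
Bearing (0.375 in plate, F_u = 65 ksi): end bolts L_c = 1.0625 − 0.8125/2 = 0.65625, R_n = min(1.2×0.65625×0.375×65, 2.4×0.75×0.375×65) = 19.195 kips/bolt; interior L_c = 2.75 − 0.8125 = 1.9375, R_n = 43.875 kips/bolt. φR_n = 0.75 × (2×19.195 + 8×43.875) = 292.0 kips.
Block shear: shear path 2×[1.0625+4×2.75] = 2×12.0625 in, A_gv = 9.0469, A_nv = 2×(12.0625 − 4.5×0.875)×0.375 = 6.0938 in²; tension across gage: (2.4375 − 1×0.875)×0.375 = 0.58594 in². R_n = min(0.6×65×6.0938, 0.6×50×9.0469) + 1.0×65×0.58594 = min(237.66, 271.41) + 38.086 = 275.75 kips. φR_n = 0.75 × 275.75 = 206.8 kips.
Governing: min(556.7, 292.0, 206.8) = 206.8 kips → block shear.

206.8 kips (block shear governs)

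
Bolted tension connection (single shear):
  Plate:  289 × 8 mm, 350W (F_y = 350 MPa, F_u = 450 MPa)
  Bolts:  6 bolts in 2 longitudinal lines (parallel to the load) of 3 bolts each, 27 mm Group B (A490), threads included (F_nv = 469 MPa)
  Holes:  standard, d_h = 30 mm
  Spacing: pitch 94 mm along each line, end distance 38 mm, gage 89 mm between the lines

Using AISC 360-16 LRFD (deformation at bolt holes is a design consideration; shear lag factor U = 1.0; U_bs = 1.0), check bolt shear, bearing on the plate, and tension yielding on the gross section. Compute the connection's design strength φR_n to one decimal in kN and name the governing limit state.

Bolt shear: A_b = π(27)²/4 = 572.56 mm². φR_n = 0.75 × 469 × 572.56 × 6 × 1 = 1208.4 kN.
Bearing (8 mm plate, F_u = 450 MPa): end bolts L_c = 38 − 30/2 = 23, R_n = min(1.2×23×8×450, 2.4×27×8×450) = 99.36 kN/bolt; interior L_c = 94 − 30 = 64, R_n = 233.28 kN/bolt. φR_n = 0.75 × (2×99.36 + 4×233.28) = 848.9 kN.
Tension yield (gross): A_g = 289×8 = 2312 mm². φR_n = 0.90 × 350 × 2312 = 728.3 kN.
Governing: min(1208.4, 848.9, 728.3) = 728.3 kN → gross-section yield.

728.3 kN (gross-section yield governs)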